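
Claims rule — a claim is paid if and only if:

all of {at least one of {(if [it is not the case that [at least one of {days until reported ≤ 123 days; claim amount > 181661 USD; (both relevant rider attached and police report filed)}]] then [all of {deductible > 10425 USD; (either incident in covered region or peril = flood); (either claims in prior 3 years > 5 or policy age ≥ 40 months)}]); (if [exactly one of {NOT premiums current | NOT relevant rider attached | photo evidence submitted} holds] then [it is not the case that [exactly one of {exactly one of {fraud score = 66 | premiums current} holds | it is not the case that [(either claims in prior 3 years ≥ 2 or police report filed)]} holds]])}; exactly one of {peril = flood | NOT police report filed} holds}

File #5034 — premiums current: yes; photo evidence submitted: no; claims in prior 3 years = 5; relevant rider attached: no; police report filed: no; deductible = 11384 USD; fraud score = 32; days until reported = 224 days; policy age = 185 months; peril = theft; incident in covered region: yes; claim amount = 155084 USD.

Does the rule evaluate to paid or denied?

Paid

Atomic conditions:
  days until reported ≤ 123 days: 224 ≤ 123 is false
  claim amount > 181661 USD: 155084 > 181661 is false
  relevant rider attached: no → false
  police report filed: no → false
  deductible > 10425 USD: 11384 > 10425 is true
  incident in covered region: yes → true
  peril = flood: theft == flood is false
  claims in prior 3 years > 5: 5 > 5 is false
  policy age ≥ 40 months: 185 ≥ 40 is true
  NOT premiums current: yes → false
  NOT relevant rider attached: no → true
  photo evidence submitted: no → false
  fraud score = 66: 32 == 66 is false
  premiums current: yes → true
  claims in prior 3 years ≥ 2: 5 ≥ 2 is true
  NOT police report filed: no → true
Combine:
[1.1.1.1.3] false AND false = false
[1.1.1.1] false OR false OR false = false
[1.1.1] NOT false = true
[1.1.2.2] true OR false = true
[1.1.2.3] false OR true = true
[1.1.2] true AND true AND true = true
[1.1] true → true = true
[1.2.1] exactly-one(false, true, false) = true
[1.2.2.1.1] exactly-one(false, true) = true
[1.2.2.1.2.1] true OR false = true
[1.2.2.1.2] NOT true = false
[1.2.2.1] exactly-one(true, false) = true
[1.2.2] NOT true = false
[1.2] true → false = false
[1] true OR false = true
[2] exactly-one(false, true) = true
[root] true AND true = true
Overall: true → paid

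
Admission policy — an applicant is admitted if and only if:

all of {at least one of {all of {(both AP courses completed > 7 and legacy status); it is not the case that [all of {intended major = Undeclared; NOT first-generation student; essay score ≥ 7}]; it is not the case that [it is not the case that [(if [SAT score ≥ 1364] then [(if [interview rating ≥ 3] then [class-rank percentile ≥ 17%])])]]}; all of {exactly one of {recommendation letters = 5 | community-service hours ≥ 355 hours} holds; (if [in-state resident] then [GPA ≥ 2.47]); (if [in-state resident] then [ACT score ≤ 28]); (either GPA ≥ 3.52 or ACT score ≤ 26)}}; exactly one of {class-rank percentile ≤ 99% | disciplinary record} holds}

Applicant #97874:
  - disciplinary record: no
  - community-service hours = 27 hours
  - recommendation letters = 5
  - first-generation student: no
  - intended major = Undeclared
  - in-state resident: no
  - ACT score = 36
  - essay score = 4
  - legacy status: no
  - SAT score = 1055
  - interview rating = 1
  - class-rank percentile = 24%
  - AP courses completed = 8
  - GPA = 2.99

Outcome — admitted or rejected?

Atomic conditions:
  AP courses completed > 7: 8 > 7 is true
  legacy status: no → false
  intended major = Undeclared: Undeclared == Undeclared is true
  NOT first-generation student: no → true
  essay score ≥ 7: 4 ≥ 7 is false
  SAT score ≥ 1364: 1055 ≥ 1364 is false
  interview rating ≥ 3: 1 ≥ 3 is false
  class-rank percentile ≥ 17%: 24 ≥ 17 is true
  recommendation letters = 5: 5 == 5 is true
  community-service hours ≥ 355 hours: 27 ≥ 355 is false
  in-state resident: no → false
  GPA ≥ 2.47: 2.99 ≥ 2.47 is true
  ACT score ≤ 28: 36 ≤ 28 is false
  GPA ≥ 3.52: 2.99 ≥ 3.52 is false
  ACT score ≤ 26: 36 ≤ 26 is false
  class-rank percentile ≤ 99%: 24 ≤ 99 is true
  disciplinary record: no → false
Combine:
[1.1.1] true AND false = false
[1.1.2.1] true AND true AND false = false
[1.1.2] NOT false = true
[1.1.3.1.1.2] false → true (antecedent false ⇒ implication holds) = true
[1.1.3.1.1] false → true (antecedent false ⇒ implication holds) = true
[1.1.3.1] NOT true = false
[1.1.3] NOT false = true
[1.1] false AND true AND true = false
[1.2.1] exactly-one(true, false) = true
[1.2.2] false → true (antecedent false ⇒ implication holds) = true
[1.2.3] false → false (antecedent false ⇒ implication holds) = true
[1.2.4] false OR false = false
[1.2] true AND true AND true AND false = false
[1] false OR false = false
[2] exactly-one(true, false) = true
[root] false AND true = false
Overall: false → rejected

Rejected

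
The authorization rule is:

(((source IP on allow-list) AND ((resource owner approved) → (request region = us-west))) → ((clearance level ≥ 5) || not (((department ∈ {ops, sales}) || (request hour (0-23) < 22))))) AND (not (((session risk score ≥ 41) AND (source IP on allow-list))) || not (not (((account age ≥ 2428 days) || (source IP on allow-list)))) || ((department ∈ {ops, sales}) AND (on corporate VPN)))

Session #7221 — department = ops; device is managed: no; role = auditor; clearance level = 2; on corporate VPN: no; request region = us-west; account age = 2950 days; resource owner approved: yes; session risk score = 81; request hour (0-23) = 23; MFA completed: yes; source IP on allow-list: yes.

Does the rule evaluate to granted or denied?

Atomic conditions:
  source IP on allow-list: yes → true
  resource owner approved: yes → true
  request region = us-west: us-west == us-west is true
  clearance level ≥ 5: 2 ≥ 5 is false
  department ∈ {ops, sales}: ops is in the set → true
  request hour (0-23) < 22: 23 < 22 is false
  session risk score ≥ 41: 81 ≥ 41 is true
  account age ≥ 2428 days: 2950 ≥ 2428 is true
  on corporate VPN: no → false
Combine:
[1.1.2] true → true = true
[1.1] true AND true = true
[1.2.2.1] true OR false = true
[1.2.2] NOT true = false
[1.2] false OR false = false
[1] true → false = false
[2.1.1] true AND true = true
[2.1] NOT true = false
[2.2.1.1] true OR true = true
[2.2.1] NOT true = false
[2.2] NOT false = true
[2.3] true AND false = false
[2] false OR true OR false = true
[root] false AND true = false
Overall: false → denied

Denied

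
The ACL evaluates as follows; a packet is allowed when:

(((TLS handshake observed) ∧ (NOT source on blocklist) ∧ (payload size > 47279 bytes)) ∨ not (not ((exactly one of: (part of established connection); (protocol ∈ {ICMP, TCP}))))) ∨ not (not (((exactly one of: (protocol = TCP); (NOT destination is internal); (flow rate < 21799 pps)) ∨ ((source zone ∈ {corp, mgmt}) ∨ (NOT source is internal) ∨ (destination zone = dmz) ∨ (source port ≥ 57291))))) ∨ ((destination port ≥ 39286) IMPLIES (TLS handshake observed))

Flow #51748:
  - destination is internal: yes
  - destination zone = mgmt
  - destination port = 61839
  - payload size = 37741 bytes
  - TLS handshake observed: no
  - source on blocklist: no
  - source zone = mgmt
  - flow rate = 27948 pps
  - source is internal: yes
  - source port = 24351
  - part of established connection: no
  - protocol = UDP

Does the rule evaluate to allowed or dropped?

Allowed

Atomic conditions:
  TLS handshake observed: no → false
  NOT source on blocklist: no → true
  payload size > 47279 bytes: 37741 > 47279 is false
  part of established connection: no → false
  protocol ∈ {ICMP, TCP}: UDP is not in the set → false
  protocol = TCP: UDP == TCP is false
  NOT destination is internal: yes → false
  flow rate < 21799 pps: 27948 < 21799 is false
  source zone ∈ {corp, mgmt}: mgmt is in the set → true
  NOT source is internal: yes → false
  destination zone = dmz: mgmt == dmz is false
  source port ≥ 57291: 24351 ≥ 57291 is false
  destination port ≥ 39286: 61839 ≥ 39286 is true
Combine:
[1.1] false AND true AND false = false
[1.2.1.1] exactly-one(false, false) = false
[1.2.1] NOT false = true
[1.2] NOT true = false
[1] false OR false = false
[2.1.1.1] exactly-one(false, false, false) = false
[2.1.1.2] true OR false OR false OR false = true
[2.1.1] false OR true = true
[2.1] NOT true = false
[2] NOT false = true
[3] true → false = false
[root] false OR true OR false = true
Overall: true → allowed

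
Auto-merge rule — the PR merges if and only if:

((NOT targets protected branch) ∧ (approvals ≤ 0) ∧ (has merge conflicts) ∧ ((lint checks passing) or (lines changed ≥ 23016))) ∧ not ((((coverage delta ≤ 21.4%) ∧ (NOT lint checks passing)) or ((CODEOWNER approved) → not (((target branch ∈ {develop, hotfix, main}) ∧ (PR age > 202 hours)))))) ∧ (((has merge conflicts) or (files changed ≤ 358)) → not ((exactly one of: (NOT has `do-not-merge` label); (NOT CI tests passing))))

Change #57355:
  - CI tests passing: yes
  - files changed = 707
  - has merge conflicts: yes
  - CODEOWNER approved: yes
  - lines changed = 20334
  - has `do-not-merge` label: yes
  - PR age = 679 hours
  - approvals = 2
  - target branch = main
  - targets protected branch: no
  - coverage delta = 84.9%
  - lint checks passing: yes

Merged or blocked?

Atomic conditions:
  NOT targets protected branch: no → true
  approvals ≤ 0: 2 ≤ 0 is false
  has merge conflicts: yes → true
  lint checks passing: yes → true
  lines changed ≥ 23016: 20334 ≥ 23016 is false
  coverage delta ≤ 21.4%: 84.9 ≤ 21.4 is false
  NOT lint checks passing: yes → false
  CODEOWNER approved: yes → true
  target branch ∈ {develop, hotfix, main}: main is in the set → true
  PR age > 202 hours: 679 > 202 is true
  files changed ≤ 358: 707 ≤ 358 is false
  NOT has `do-not-merge` label: yes → false
  NOT CI tests passing: yes → false
Combine:
[1.4] true OR false = true
[1] true AND false AND true AND true = false
[2.1.1] false AND false = false
[2.1.2.2.1] true AND true = true
[2.1.2.2] NOT true = false
[2.1.2] true → false = false
[2.1] false OR false = false
[2] NOT false = true
[3.1] true OR false = true
[3.2.1] exactly-one(false, false) = false
[3.2] NOT false = true
[3] true → true = true
[root] false AND true AND true = false
Overall: false → blocked

Blocked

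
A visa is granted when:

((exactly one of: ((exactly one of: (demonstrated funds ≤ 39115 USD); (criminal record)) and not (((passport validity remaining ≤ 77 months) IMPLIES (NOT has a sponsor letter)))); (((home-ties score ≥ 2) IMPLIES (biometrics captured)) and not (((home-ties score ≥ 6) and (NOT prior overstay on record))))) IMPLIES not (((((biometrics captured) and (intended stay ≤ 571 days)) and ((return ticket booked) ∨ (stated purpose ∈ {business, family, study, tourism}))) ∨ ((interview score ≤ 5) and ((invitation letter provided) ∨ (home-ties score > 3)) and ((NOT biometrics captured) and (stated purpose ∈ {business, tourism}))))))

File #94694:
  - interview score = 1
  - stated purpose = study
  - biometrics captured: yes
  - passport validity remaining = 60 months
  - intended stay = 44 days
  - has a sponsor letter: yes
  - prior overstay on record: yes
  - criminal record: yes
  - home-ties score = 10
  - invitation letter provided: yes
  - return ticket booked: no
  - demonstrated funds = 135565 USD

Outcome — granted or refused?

Atomic conditions:
  demonstrated funds ≤ 39115 USD: 135565 ≤ 39115 is false
  criminal record: yes → true
  passport validity remaining ≤ 77 months: 60 ≤ 77 is true
  NOT has a sponsor letter: yes → false
  home-ties score ≥ 2: 10 ≥ 2 is true
  biometrics captured: yes → true
  home-ties score ≥ 6: 10 ≥ 6 is true
  NOT prior overstay on record: yes → false
  intended stay ≤ 571 days: 44 ≤ 571 is true
  return ticket booked: no → false
  stated purpose ∈ {business, family, study, tourism}: study is in the set → true
  interview score ≤ 5: 1 ≤ 5 is true
  invitation letter provided: yes → true
  home-ties score > 3: 10 > 3 is true
  NOT biometrics captured: yes → false
  stated purpose ∈ {business, tourism}: study is not in the set → false
Combine:
[1.1.1] exactly-one(false, true) = true
[1.1.2.1] true → false = false
[1.1.2] NOT false = true
[1.1] true AND true = true
[1.2.1] true → true = true
[1.2.2.1] true AND false = false
[1.2.2] NOT false = true
[1.2] true AND true = true
[1] exactly-one(true, true) = false
[2.1.1.1] true AND true = true
[2.1.1.2] false OR true = true
[2.1.1] true AND true = true
[2.1.2.2] true OR true = true
[2.1.2.3] false AND false = false
[2.1.2] true AND true AND false = false
[2.1] true OR false = true
[2] NOT true = false
[root] false → false (antecedent false ⇒ implication holds) = true
Overall: true → granted

Granted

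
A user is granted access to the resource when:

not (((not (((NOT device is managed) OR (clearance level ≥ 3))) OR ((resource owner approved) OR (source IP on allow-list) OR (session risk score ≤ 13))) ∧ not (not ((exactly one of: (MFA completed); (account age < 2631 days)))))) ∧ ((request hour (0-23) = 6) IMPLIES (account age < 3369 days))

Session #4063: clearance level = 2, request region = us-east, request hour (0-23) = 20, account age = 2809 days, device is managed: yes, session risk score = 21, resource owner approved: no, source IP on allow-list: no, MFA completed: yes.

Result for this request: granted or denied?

Denied

Atomic conditions:
  NOT device is managed: yes → false
  clearance level ≥ 3: 2 ≥ 3 is false
  resource owner approved: no → false
  source IP on allow-list: no → false
  session risk score ≤ 13: 21 ≤ 13 is false
  MFA completed: yes → true
  account age < 2631 days: 2809 < 2631 is false
  request hour (0-23) = 6: 20 == 6 is false
  account age < 3369 days: 2809 < 3369 is true
Combine:
[1.1.1.1.1] false OR false = false
[1.1.1.1] NOT false = true
[1.1.1.2] false OR false OR false = false
[1.1.1] true OR false = true
[1.1.2.1.1] exactly-one(true, false) = true
[1.1.2.1] NOT true = false
[1.1.2] NOT false = true
[1.1] true AND true = true
[1] NOT true = false
[2] false → true (antecedent false ⇒ implication holds) = true
[root] false AND true = false
Overall: false → denied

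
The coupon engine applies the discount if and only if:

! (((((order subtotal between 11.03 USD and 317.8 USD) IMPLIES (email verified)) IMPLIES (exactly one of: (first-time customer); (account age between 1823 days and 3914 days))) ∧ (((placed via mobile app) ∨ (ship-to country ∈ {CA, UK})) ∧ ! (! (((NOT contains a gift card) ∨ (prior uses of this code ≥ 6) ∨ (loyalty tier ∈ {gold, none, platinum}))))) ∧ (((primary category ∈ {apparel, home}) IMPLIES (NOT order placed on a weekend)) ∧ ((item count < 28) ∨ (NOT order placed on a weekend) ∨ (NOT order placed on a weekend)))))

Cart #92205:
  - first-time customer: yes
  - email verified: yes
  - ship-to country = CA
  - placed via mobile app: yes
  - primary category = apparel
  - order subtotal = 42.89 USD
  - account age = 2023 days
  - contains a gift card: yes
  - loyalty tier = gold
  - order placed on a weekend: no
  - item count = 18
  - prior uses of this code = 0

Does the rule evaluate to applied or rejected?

Applied

Atomic conditions:
  order subtotal between 11.03 USD and 317.8 USD: 42.89 in [11.03, 317.8] is true
  email verified: yes → true
  first-time customer: yes → true
  account age between 1823 days and 3914 days: 2023 in [1823, 3914] is true
  placed via mobile app: yes → true
  ship-to country ∈ {CA, UK}: CA is in the set → true
  NOT contains a gift card: yes → false
  prior uses of this code ≥ 6: 0 ≥ 6 is false
  loyalty tier ∈ {gold, none, platinum}: gold is in the set → true
  primary category ∈ {apparel, home}: apparel is in the set → true
  NOT order placed on a weekend: no → true
  item count < 28: 18 < 28 is true
Combine:
[1.1.1] true → true = true
[1.1.2] exactly-one(true, true) = false
[1.1] true → false = false
[1.2.1] true OR true = true
[1.2.2.1.1] false OR false OR true = true
[1.2.2.1] NOT true = false
[1.2.2] NOT false = true
[1.2] true AND true = true
[1.3.1] true → true = true
[1.3.2] true OR true OR true = true
[1.3] true AND true = true
[1] false AND true AND true = false
[root] NOT false = true
Overall: true → applied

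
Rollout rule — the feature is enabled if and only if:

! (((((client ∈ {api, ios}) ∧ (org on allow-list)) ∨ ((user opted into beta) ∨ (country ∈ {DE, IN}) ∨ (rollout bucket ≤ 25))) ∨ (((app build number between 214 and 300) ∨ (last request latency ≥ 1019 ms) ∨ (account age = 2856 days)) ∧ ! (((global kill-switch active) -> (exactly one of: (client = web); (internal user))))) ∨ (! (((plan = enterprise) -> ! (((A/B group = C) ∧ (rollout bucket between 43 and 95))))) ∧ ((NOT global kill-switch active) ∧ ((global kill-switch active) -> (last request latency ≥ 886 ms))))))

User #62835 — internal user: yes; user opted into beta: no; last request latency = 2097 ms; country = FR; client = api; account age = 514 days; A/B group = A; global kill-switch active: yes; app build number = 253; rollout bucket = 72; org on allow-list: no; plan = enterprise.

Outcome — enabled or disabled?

Enabled

Atomic conditions:
  client ∈ {api, ios}: api is in the set → true
  org on allow-list: no → false
  user opted into beta: no → false
  country ∈ {DE, IN}: FR is not in the set → false
  rollout bucket ≤ 25: 72 ≤ 25 is false
  app build number between 214 and 300: 253 in [214, 300] is true
  last request latency ≥ 1019 ms: 2097 ≥ 1019 is true
  account age = 2856 days: 514 == 2856 is false
  global kill-switch active: yes → true
  client = web: api == web is false
  internal user: yes → true
  plan = enterprise: enterprise == enterprise is true
  A/B group = C: A == C is false
  rollout bucket between 43 and 95: 72 in [43, 95] is true
  NOT global kill-switch active: yes → false
  last request latency ≥ 886 ms: 2097 ≥ 886 is true
Combine:
[1.1.1] true AND false = false
[1.1.2] false OR false OR false = false
[1.1] false OR false = false
[1.2.1] true OR true OR false = true
[1.2.2.1.2] exactly-one(false, true) = true
[1.2.2.1] true → true = true
[1.2.2] NOT true = false
[1.2] true AND false = false
[1.3.1.1.2.1] false AND true = false
[1.3.1.1.2] NOT false = true
[1.3.1.1] true → true = true
[1.3.1] NOT true = false
[1.3.2.2] true → true = true
[1.3.2] false AND true = false
[1.3] false AND false = false
[1] false OR false OR false = false
[root] NOT false = true
Overall: true → enabled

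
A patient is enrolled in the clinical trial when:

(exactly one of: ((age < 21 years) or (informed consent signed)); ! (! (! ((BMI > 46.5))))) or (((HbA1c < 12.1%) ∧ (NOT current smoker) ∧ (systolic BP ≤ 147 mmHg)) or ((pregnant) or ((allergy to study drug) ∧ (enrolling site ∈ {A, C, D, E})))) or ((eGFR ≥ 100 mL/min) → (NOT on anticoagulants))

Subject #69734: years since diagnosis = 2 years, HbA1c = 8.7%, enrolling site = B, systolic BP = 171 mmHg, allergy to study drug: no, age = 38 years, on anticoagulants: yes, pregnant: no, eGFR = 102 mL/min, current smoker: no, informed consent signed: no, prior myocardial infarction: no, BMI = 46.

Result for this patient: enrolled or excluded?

Enrolled

Atomic conditions:
  age < 21 years: 38 < 21 is false
  informed consent signed: no → false
  BMI > 46.5: 46 > 46.5 is false
  HbA1c < 12.1%: 8.7 < 12.1 is true
  NOT current smoker: no → true
  systolic BP ≤ 147 mmHg: 171 ≤ 147 is false
  pregnant: no → false
  allergy to study drug: no → false
  enrolling site ∈ {A, C, D, E}: B is not in the set → false
  eGFR ≥ 100 mL/min: 102 ≥ 100 is true
  NOT on anticoagulants: yes → false
Combine:
[1.1] false OR false = false
[1.2.1.1] NOT false = true
[1.2.1] NOT true = false
[1.2] NOT false = true
[1] exactly-one(false, true) = true
[2.1] true AND true AND false = false
[2.2.2] false AND false = false
[2.2] false OR false = false
[2] false OR false = false
[3] true → false = false
[root] true OR false OR false = true
Overall: true → enrolled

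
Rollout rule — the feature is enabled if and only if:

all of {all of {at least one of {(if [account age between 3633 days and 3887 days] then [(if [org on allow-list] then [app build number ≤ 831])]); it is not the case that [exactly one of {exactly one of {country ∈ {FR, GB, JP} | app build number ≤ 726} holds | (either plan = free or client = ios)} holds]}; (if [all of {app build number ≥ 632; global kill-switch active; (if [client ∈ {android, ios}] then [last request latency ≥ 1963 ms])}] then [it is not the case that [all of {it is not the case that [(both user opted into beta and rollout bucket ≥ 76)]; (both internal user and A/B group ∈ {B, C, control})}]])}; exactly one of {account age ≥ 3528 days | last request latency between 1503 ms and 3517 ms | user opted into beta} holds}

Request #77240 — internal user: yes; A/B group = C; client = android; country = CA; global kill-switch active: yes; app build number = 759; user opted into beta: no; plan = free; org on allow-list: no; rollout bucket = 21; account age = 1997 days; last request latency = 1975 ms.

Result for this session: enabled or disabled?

Disabled

Atomic conditions:
  account age between 3633 days and 3887 days: 1997 in [3633, 3887] is false
  org on allow-list: no → false
  app build number ≤ 831: 759 ≤ 831 is true
  country ∈ {FR, GB, JP}: CA is not in the set → false
  app build number ≤ 726: 759 ≤ 726 is false
  plan = free: free == free is true
  client = ios: android == ios is false
  app build number ≥ 632: 759 ≥ 632 is true
  global kill-switch active: yes → true
  client ∈ {android, ios}: android is in the set → true
  last request latency ≥ 1963 ms: 1975 ≥ 1963 is true
  user opted into beta: no → false
  rollout bucket ≥ 76: 21 ≥ 76 is false
  internal user: yes → true
  A/B group ∈ {B, C, control}: C is in the set → true
  account age ≥ 3528 days: 1997 ≥ 3528 is false
  last request latency between 1503 ms and 3517 ms: 1975 in [1503, 3517] is true
Combine:
[1.1.1.2] false → true (antecedent false ⇒ implication holds) = true
[1.1.1] false → true (antecedent false ⇒ implication holds) = true
[1.1.2.1.1] exactly-one(false, false) = false
[1.1.2.1.2] true OR false = true
[1.1.2.1] exactly-one(false, true) = true
[1.1.2] NOT true = false
[1.1] true OR false = true
[1.2.1.3] true → true = true
[1.2.1] true AND true AND true = true
[1.2.2.1.1.1] false AND false = false
[1.2.2.1.1] NOT false = true
[1.2.2.1.2] true AND true = true
[1.2.2.1] true AND true = true
[1.2.2] NOT true = false
[1.2] true → false = false
[1] true AND false = false
[2] exactly-one(false, true, false) = true
[root] false AND true = false
Overall: false → disabled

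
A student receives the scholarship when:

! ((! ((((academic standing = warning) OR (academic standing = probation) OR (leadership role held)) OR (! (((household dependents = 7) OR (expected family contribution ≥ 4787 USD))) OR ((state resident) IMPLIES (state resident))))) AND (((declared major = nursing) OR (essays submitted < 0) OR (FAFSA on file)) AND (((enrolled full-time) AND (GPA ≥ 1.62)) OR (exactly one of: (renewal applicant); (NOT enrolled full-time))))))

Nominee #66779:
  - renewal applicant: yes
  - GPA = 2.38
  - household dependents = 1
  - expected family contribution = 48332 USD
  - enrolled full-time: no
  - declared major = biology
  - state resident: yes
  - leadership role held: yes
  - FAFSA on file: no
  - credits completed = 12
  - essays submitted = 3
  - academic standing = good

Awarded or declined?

Awarded

Atomic conditions:
  academic standing = warning: good == warning is false
  academic standing = probation: good == probation is false
  leadership role held: yes → true
  household dependents = 7: 1 == 7 is false
  expected family contribution ≥ 4787 USD: 48332 ≥ 4787 is true
  state resident: yes → true
  declared major = nursing: biology == nursing is false
  essays submitted < 0: 3 < 0 is false
  FAFSA on file: no → false
  enrolled full-time: no → false
  GPA ≥ 1.62: 2.38 ≥ 1.62 is true
  renewal applicant: yes → true
  NOT enrolled full-time: no → true
Combine:
[1.1.1.1] false OR false OR true = true
[1.1.1.2.1.1] false OR true = true
[1.1.1.2.1] NOT true = false
[1.1.1.2.2] true → true = true
[1.1.1.2] false OR true = true
[1.1.1] true OR true = true
[1.1] NOT true = false
[1.2.1] false OR false OR false = false
[1.2.2.1] false AND true = false
[1.2.2.2] exactly-one(true, true) = false
[1.2.2] false OR false = false
[1.2] false AND false = false
[1] false AND false = false
[root] NOT false = true
Overall: true → awarded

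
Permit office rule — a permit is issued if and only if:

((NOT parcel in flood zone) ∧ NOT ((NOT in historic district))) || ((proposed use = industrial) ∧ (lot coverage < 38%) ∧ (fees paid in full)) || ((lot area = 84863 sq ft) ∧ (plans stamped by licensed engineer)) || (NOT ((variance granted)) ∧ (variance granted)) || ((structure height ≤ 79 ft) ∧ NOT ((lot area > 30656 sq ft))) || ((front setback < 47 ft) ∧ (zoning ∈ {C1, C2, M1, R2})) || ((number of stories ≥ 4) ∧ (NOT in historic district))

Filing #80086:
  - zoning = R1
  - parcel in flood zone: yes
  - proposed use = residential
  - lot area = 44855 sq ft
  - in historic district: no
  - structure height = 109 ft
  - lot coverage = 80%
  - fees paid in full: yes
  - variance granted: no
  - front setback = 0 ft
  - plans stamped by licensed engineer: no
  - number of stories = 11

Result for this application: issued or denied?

Atomic conditions:
  NOT parcel in flood zone: yes → false
  NOT in historic district: no → true
  proposed use = industrial: residential == industrial is false
  lot coverage < 38%: 80 < 38 is false
  fees paid in full: yes → true
  lot area = 84863 sq ft: 44855 == 84863 is false
  plans stamped by licensed engineer: no → false
  variance granted: no → false
  structure height ≤ 79 ft: 109 ≤ 79 is false
  lot area > 30656 sq ft: 44855 > 30656 is true
  front setback < 47 ft: 0 < 47 is true
  zoning ∈ {C1, C2, M1, R2}: R1 is not in the set → false
  number of stories ≥ 4: 11 ≥ 4 is true
Combine:
[1.2] NOT true = false
[1] false AND false = false
[2] false AND false AND true = false
[3] false AND false = false
[4.1] NOT false = true
[4] true AND false = false
[5.2] NOT true = false
[5] false AND false = false
[6] true AND false = false
[7] true AND true = true
[root] false OR false OR false OR false OR false OR false OR true = true
Overall: true → issued

Issued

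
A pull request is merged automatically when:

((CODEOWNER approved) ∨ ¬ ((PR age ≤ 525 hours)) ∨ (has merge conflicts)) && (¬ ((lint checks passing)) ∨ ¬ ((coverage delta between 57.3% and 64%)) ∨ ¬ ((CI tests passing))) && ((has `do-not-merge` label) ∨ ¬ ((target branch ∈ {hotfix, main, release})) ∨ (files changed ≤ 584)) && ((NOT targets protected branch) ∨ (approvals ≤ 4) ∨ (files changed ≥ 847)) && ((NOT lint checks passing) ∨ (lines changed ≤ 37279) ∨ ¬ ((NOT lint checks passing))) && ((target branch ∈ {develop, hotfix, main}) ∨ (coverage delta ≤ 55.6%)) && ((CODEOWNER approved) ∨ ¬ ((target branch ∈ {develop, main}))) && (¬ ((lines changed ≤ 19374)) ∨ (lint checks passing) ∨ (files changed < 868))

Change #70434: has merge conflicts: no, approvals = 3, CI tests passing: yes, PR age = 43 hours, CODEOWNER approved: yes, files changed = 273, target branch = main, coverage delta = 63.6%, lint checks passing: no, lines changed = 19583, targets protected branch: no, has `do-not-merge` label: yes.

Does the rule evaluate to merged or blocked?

Atomic conditions:
  CODEOWNER approved: yes → true
  PR age ≤ 525 hours: 43 ≤ 525 is true
  has merge conflicts: no → false
  lint checks passing: no → false
  coverage delta between 57.3% and 64%: 63.6 in [57.3, 64] is true
  CI tests passing: yes → true
  has `do-not-merge` label: yes → true
  target branch ∈ {hotfix, main, release}: main is in the set → true
  files changed ≤ 584: 273 ≤ 584 is true
  NOT targets protected branch: no → true
  approvals ≤ 4: 3 ≤ 4 is true
  files changed ≥ 847: 273 ≥ 847 is false
  NOT lint checks passing: no → true
  lines changed ≤ 37279: 19583 ≤ 37279 is true
  target branch ∈ {develop, hotfix, main}: main is in the set → true
  coverage delta ≤ 55.6%: 63.6 ≤ 55.6 is false
  target branch ∈ {develop, main}: main is in the set → true
  lines changed ≤ 19374: 19583 ≤ 19374 is false
  files changed < 868: 273 < 868 is true
Combine:
[1.2] NOT true = false
[1] true OR false OR false = true
[2.1] NOT false = true
[2.2] NOT true = false
[2.3] NOT true = false
[2] true OR false OR false = true
[3.2] NOT true = false
[3] true OR false OR true = true
[4] true OR true OR false = true
[5.3] NOT true = false
[5] true OR true OR false = true
[6] true OR false = true
[7.2] NOT true = false
[7] true OR false = true
[8.1] NOT false = true
[8] true OR false OR true = true
[root] true AND true AND true AND true AND true AND true AND true AND true = true
Overall: true → merged

Merged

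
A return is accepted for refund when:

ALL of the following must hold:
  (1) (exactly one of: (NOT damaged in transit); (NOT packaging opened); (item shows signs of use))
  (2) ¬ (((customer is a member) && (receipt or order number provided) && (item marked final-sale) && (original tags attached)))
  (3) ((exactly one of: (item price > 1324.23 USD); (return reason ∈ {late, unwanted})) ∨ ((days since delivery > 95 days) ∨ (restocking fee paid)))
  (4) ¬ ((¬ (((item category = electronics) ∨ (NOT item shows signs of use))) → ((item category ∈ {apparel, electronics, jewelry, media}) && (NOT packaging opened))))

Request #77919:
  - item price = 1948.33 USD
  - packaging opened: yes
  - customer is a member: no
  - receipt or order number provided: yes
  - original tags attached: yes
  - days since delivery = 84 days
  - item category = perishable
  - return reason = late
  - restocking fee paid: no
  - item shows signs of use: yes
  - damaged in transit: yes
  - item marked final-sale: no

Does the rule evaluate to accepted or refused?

Refused

Atomic conditions:
  NOT damaged in transit: yes → false
  NOT packaging opened: yes → false
  item shows signs of use: yes → true
  customer is a member: no → false
  receipt or order number provided: yes → true
  item marked final-sale: no → false
  original tags attached: yes → true
  item price > 1324.23 USD: 1948.33 > 1324.23 is true
  return reason ∈ {late, unwanted}: late is in the set → true
  days since delivery > 95 days: 84 > 95 is false
  restocking fee paid: no → false
  item category = electronics: perishable == electronics is false
  NOT item shows signs of use: yes → false
  item category ∈ {apparel, electronics, jewelry, media}: perishable is not in the set → false
Combine:
[1] exactly-one(false, false, true) = true
[2.1] false AND true AND false AND true = false
[2] NOT false = true
[3.1] exactly-one(true, true) = false
[3.2] false OR false = false
[3] false OR false = false
[4.1.1.1] false OR false = false
[4.1.1] NOT false = true
[4.1.2] false AND false = false
[4.1] true → false = false
[4] NOT false = true
[root] true AND true AND false AND true = false
Overall: false → refused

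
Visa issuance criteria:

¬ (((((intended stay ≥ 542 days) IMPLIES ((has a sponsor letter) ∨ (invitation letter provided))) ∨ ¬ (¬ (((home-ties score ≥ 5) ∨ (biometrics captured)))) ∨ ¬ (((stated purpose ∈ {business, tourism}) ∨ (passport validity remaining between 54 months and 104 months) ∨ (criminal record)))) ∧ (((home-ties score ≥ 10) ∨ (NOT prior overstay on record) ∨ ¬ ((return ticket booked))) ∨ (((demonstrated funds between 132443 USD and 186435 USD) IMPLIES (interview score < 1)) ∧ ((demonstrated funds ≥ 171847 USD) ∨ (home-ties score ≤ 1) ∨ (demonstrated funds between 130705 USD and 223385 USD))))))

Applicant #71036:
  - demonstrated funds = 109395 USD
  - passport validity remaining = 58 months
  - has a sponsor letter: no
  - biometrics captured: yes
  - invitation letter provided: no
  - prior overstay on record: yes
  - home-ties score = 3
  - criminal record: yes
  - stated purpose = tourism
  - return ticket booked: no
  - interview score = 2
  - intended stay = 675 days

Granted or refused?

Refused

Atomic conditions:
  intended stay ≥ 542 days: 675 ≥ 542 is true
  has a sponsor letter: no → false
  invitation letter provided: no → false
  home-ties score ≥ 5: 3 ≥ 5 is false
  biometrics captured: yes → true
  stated purpose ∈ {business, tourism}: tourism is in the set → true
  passport validity remaining between 54 months and 104 months: 58 in [54, 104] is true
  criminal record: yes → true
  home-ties score ≥ 10: 3 ≥ 10 is false
  NOT prior overstay on record: yes → false
  return ticket booked: no → false
  demonstrated funds between 132443 USD and 186435 USD: 109395 in [132443, 186435] is false
  interview score < 1: 2 < 1 is false
  demonstrated funds ≥ 171847 USD: 109395 ≥ 171847 is false
  home-ties score ≤ 1: 3 ≤ 1 is false
  demonstrated funds between 130705 USD and 223385 USD: 109395 in [130705, 223385] is false
Combine:
[1.1.1.2] false OR false = false
[1.1.1] true → false = false
[1.1.2.1.1] false OR true = true
[1.1.2.1] NOT true = false
[1.1.2] NOT false = true
[1.1.3.1] true OR true OR true = true
[1.1.3] NOT true = false
[1.1] false OR true OR false = true
[1.2.1.3] NOT false = true
[1.2.1] false OR false OR true = true
[1.2.2.1] false → false (antecedent false ⇒ implication holds) = true
[1.2.2.2] false OR false OR false = false
[1.2.2] true AND false = false
[1.2] true OR false = true
[1] true AND true = true
[root] NOT true = false
Overall: false → refused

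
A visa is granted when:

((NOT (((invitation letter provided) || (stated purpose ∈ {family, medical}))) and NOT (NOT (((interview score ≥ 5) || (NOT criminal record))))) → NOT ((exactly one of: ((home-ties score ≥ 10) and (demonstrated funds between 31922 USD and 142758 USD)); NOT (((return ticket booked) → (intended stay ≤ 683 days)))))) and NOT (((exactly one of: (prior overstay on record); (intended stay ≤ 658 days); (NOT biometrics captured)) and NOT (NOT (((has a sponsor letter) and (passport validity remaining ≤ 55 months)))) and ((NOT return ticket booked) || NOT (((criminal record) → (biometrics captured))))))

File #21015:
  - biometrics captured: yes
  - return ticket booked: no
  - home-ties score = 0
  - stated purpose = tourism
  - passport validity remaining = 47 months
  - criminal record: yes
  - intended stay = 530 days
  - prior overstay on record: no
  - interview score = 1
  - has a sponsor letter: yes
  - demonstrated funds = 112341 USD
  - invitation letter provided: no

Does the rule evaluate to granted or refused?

Refused

Atomic conditions:
  invitation letter provided: no → false
  stated purpose ∈ {family, medical}: tourism is not in the set → false
  interview score ≥ 5: 1 ≥ 5 is false
  NOT criminal record: yes → false
  home-ties score ≥ 10: 0 ≥ 10 is false
  demonstrated funds between 31922 USD and 142758 USD: 112341 in [31922, 142758] is true
  return ticket booked: no → false
  intended stay ≤ 683 days: 530 ≤ 683 is true
  prior overstay on record: no → false
  intended stay ≤ 658 days: 530 ≤ 658 is true
  NOT biometrics captured: yes → false
  has a sponsor letter: yes → true
  passport validity remaining ≤ 55 months: 47 ≤ 55 is true
  NOT return ticket booked: no → true
  criminal record: yes → true
  biometrics captured: yes → true
Combine:
[1.1.1.1] false OR false = false
[1.1.1] NOT false = true
[1.1.2.1.1] false OR false = false
[1.1.2.1] NOT false = true
[1.1.2] NOT true = false
[1.1] true AND false = false
[1.2.1.1] false AND true = false
[1.2.1.2.1] false → true (antecedent false ⇒ implication holds) = true
[1.2.1.2] NOT true = false
[1.2.1] exactly-one(false, false) = false
[1.2] NOT false = true
[1] false → true (antecedent false ⇒ implication holds) = true
[2.1.1] exactly-one(false, true, false) = true
[2.1.2.1.1] true AND true = true
[2.1.2.1] NOT true = false
[2.1.2] NOT false = true
[2.1.3.2.1] true → true = true
[2.1.3.2] NOT true = false
[2.1.3] true OR false = true
[2.1] true AND true AND true = true
[2] NOT true = false
[root] true AND false = false
Overall: false → refused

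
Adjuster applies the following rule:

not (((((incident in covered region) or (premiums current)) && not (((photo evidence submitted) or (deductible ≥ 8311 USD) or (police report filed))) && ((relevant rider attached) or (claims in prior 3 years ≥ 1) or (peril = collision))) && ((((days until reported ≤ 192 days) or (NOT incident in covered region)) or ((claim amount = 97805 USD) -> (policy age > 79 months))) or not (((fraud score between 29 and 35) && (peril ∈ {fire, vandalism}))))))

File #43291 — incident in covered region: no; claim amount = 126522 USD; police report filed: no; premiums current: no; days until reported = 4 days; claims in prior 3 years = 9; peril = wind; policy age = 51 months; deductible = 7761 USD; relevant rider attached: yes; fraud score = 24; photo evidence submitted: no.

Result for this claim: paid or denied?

Paid

Atomic conditions:
  incident in covered region: no → false
  premiums current: no → false
  photo evidence submitted: no → false
  deductible ≥ 8311 USD: 7761 ≥ 8311 is false
  police report filed: no → false
  relevant rider attached: yes → true
  claims in prior 3 years ≥ 1: 9 ≥ 1 is true
  peril = collision: wind == collision is false
  days until reported ≤ 192 days: 4 ≤ 192 is true
  NOT incident in covered region: no → true
  claim amount = 97805 USD: 126522 == 97805 is false
  policy age > 79 months: 51 > 79 is false
  fraud score between 29 and 35: 24 in [29, 35] is false
  peril ∈ {fire, vandalism}: wind is not in the set → false
Combine:
[1.1.1] false OR false = false
[1.1.2.1] false OR false OR false = false
[1.1.2] NOT false = true
[1.1.3] true OR true OR false = true
[1.1] false AND true AND true = false
[1.2.1.1] true OR true = true
[1.2.1.2] false → false (antecedent false ⇒ implication holds) = true
[1.2.1] true OR true = true
[1.2.2.1] false AND false = false
[1.2.2] NOT false = true
[1.2] true OR true = true
[1] false AND true = false
[root] NOT false = true
Overall: true → paid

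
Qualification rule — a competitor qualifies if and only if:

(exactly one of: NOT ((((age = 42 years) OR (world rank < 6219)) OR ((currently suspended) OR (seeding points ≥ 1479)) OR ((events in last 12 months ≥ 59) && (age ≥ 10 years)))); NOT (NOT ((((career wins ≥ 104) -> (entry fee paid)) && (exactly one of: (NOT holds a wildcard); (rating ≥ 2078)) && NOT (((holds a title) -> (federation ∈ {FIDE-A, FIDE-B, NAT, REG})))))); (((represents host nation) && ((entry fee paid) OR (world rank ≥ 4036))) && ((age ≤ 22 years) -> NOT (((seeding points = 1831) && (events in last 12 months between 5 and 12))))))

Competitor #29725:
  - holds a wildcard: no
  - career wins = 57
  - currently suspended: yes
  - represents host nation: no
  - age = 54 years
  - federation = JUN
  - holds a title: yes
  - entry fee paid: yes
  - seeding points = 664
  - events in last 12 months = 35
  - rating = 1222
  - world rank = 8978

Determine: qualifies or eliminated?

Qualifies

Atomic conditions:
  age = 42 years: 54 == 42 is false
  world rank < 6219: 8978 < 6219 is false
  currently suspended: yes → true
  seeding points ≥ 1479: 664 ≥ 1479 is false
  events in last 12 months ≥ 59: 35 ≥ 59 is false
  age ≥ 10 years: 54 ≥ 10 is true
  career wins ≥ 104: 57 ≥ 104 is false
  entry fee paid: yes → true
  NOT holds a wildcard: no → true
  rating ≥ 2078: 1222 ≥ 2078 is false
  holds a title: yes → true
  federation ∈ {FIDE-A, FIDE-B, NAT, REG}: JUN is not in the set → false
  represents host nation: no → false
  world rank ≥ 4036: 8978 ≥ 4036 is true
  age ≤ 22 years: 54 ≤ 22 is false
  seeding points = 1831: 664 == 1831 is false
  events in last 12 months between 5 and 12: 35 in [5, 12] is false
Combine:
[1.1.1] false OR false = false
[1.1.2] true OR false = true
[1.1.3] false AND true = false
[1.1] false OR true OR false = true
[1] NOT true = false
[2.1.1.1] false → true (antecedent false ⇒ implication holds) = true
[2.1.1.2] exactly-one(true, false) = true
[2.1.1.3.1] true → false = false
[2.1.1.3] NOT false = true
[2.1.1] true AND true AND true = true
[2.1] NOT true = false
[2] NOT false = true
[3.1.2] true OR true = true
[3.1] false AND true = false
[3.2.2.1] false AND false = false
[3.2.2] NOT false = true
[3.2] false → true (antecedent false ⇒ implication holds) = true
[3] false AND true = false
[root] exactly-one(false, true, false) = true
Overall: true → qualifies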